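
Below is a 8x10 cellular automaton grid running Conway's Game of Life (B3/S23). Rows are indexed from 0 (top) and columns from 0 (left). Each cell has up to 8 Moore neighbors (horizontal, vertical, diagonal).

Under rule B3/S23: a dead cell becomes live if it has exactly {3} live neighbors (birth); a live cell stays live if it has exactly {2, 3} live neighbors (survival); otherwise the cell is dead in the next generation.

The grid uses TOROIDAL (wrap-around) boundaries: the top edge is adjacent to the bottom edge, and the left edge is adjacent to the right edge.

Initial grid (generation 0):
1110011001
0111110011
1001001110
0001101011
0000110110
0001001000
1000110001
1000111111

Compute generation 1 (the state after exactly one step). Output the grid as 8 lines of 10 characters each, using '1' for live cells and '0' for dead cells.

Answer: 0000000000
0000000000
1100001000
0001000000
0000000011
0001001111
1001000000
0001000100

Derivation:
Simulating step by step:
Generation 0 (given above): 40 live cells
Generation 1: 15 live cells
(generation 1 grid is the final answer)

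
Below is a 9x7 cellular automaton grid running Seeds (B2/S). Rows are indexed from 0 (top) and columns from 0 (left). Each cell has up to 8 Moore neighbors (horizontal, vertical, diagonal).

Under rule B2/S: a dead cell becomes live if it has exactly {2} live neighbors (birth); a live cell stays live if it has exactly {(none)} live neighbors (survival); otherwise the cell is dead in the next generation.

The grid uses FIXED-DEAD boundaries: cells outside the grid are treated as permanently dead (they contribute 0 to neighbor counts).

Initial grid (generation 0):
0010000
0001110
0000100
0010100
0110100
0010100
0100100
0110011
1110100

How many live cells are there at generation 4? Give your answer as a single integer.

Answer: 14

Derivation:
Simulating step by step:
Generation 0 (given above): 22 live cells
Generation 1: 7 live cells
0000010
0010000
0010000
0000000
0000000
1000000
1000001
0000000
0000001
Generation 2: 8 live cells
0000000
0101000
0101000
0000000
0000000
0100000
0100000
0000011
0000000
Generation 3: 14 live cells
0010000
1000100
1000100
0010000
0000000
1010000
1010011
0000000
0000011
Generation 4: 14 live cells
0101000
0000010
0000010
0101000
0011000
0001011
0001000
0100100
0000000
Population at generation 4: 14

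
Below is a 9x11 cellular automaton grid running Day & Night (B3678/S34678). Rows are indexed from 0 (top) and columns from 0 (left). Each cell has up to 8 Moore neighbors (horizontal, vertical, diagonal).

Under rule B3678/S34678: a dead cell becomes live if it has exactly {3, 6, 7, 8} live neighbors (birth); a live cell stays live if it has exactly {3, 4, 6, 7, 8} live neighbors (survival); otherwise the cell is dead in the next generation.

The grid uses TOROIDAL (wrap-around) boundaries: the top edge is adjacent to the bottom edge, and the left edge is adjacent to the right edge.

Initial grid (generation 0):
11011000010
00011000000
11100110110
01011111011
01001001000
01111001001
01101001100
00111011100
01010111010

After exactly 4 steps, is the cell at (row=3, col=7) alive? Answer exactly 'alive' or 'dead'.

Answer: dead

Derivation:
Simulating step by step:
Generation 0 (given above): 48 live cells
Generation 1: 50 live cells
00010010101
00011000110
11101010110
01011001011
01110001011
01001111000
11111000110
00001001010
11101111001
Generation 2: 50 live cells
01010010101
11011000100
11111000000
10101111100
01010001011
00111111000
01111000101
01011001010
10001111001
Generation 3: 54 live cells
11010010001
00101101011
11010010101
11011111110
11001110000
00110111001
11111000110
01000001010
11001111001
Generation 4: 55 live cells
11010100100
10101101110
01011101010
10010100110
11001111010
01001011111
11011100110
10000001010
11000111111

Cell (3,7) at generation 4: 0 -> dead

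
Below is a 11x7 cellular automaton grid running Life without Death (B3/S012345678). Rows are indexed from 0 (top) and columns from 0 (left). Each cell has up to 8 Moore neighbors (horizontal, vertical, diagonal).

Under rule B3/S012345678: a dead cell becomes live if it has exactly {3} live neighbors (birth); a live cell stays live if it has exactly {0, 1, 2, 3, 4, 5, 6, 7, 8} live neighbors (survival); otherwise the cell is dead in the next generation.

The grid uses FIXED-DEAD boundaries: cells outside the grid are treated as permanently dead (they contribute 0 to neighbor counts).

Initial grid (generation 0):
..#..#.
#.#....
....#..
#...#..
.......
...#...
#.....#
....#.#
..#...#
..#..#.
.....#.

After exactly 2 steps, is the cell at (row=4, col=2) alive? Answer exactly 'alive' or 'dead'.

Answer: dead

Derivation:
Simulating step by step:
Generation 0 (given above): 17 live cells
Generation 1: 25 live cells
.##..#.
####...
.#.##..
#...#..
.......
...#...
#....##
....#.#
..##..#
..#..##
.....#.
Generation 2: 34 live cells
####.#.
####...
.#.##..
#..##..
.......
...#...
#...###
...##.#
..###.#
..#####
.....##

Cell (4,2) at generation 2: 0 -> dead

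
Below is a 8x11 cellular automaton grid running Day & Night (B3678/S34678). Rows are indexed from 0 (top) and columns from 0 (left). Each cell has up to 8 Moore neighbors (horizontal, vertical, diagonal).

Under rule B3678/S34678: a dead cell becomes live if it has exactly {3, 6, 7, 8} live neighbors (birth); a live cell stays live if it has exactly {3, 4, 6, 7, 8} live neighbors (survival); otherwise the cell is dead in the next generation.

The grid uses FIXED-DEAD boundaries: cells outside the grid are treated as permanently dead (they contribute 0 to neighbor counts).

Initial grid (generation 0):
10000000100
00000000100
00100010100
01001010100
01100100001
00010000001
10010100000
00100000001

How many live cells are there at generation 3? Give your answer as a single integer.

Simulating step by step:
Generation 0 (given above): 21 live cells
Generation 1: 13 live cells
00000000000
00000000010
00000100010
01010000010
00111000010
01000000000
00101000000
00000000000
Generation 2: 9 live cells
00000000000
00000000000
00000000101
00010000101
01110000000
00001000000
00000000000
00000000000
Generation 3: 5 live cells
00000000000
00000000000
00000000000
00000000000
00111000000
00110000000
00000000000
00000000000
Population at generation 3: 5

Answer: 5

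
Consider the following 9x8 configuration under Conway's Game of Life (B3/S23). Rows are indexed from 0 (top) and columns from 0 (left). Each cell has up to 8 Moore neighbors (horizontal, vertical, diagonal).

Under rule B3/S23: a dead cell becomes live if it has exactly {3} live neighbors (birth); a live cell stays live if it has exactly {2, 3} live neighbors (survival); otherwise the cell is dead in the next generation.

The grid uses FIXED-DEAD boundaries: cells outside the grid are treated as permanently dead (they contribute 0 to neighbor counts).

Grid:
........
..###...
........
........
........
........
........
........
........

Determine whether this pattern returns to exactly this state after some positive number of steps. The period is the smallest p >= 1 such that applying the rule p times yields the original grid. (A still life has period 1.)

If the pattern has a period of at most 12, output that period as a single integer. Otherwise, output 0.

Answer: 2

Derivation:
Simulating and comparing each generation to the original:
Gen 0 (original, given above): 3 live cells
Gen 1: 3 live cells, differs from original
Gen 2: 3 live cells, MATCHES original -> period = 2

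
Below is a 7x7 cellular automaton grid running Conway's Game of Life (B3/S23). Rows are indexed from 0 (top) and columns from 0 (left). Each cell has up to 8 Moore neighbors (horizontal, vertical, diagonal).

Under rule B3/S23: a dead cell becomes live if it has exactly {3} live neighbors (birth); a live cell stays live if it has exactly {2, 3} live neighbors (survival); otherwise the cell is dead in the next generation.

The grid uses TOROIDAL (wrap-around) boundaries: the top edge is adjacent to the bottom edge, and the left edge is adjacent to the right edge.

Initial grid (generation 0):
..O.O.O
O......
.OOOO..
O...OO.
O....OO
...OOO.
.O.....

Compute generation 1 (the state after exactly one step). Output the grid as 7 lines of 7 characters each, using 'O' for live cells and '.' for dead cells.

Simulating step by step:
Generation 0 (given above): 18 live cells
Generation 1: 20 live cells
(generation 1 grid is the final answer)

Answer: OO.....
O...OO.
OOOOOOO
O.O....
O..O...
O...OO.
..O....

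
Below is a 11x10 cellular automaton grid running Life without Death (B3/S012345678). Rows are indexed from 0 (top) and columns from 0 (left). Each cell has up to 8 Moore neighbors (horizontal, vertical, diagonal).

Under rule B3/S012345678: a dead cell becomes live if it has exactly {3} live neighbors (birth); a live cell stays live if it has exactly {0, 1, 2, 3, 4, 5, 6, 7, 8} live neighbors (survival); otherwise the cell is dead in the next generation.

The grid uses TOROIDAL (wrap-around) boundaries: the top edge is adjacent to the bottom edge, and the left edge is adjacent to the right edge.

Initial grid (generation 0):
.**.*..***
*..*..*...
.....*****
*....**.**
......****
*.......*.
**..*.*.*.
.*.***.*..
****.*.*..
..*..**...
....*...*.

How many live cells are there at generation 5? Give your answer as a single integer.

Simulating step by step:
Generation 0 (given above): 46 live cells
Generation 1: 65 live cells
***.**.***
*****.*...
....******
*....**.**
.....*****
**...**.*.
*****.*.*.
.*.***.***
****.*.*..
..*..***..
.**.*.*.**
Generation 2: 71 live cells
***.**.***
*****.*...
..*.******
*....**.**
.*..******
**.*.**.*.
*****.*.*.
.*.***.***
****.*.*.*
..*..***.*
.**.*.*.**
Generation 3: 74 live cells
***.**.***
*****.*...
..*.******
**.*.**.**
.**.******
**.*.**.*.
*****.*.*.
.*.***.***
****.*.*.*
..*..***.*
.**.*.*.**
Generation 4: 74 live cells
***.**.***
*****.*...
..*.******
**.*.**.**
.**.******
**.*.**.*.
*****.*.*.
.*.***.***
****.*.*.*
..*..***.*
.**.*.*.**
Generation 5: 74 live cells
***.**.***
*****.*...
..*.******
**.*.**.**
.**.******
**.*.**.*.
*****.*.*.
.*.***.***
****.*.*.*
..*..***.*
.**.*.*.**
Population at generation 5: 74

Answer: 74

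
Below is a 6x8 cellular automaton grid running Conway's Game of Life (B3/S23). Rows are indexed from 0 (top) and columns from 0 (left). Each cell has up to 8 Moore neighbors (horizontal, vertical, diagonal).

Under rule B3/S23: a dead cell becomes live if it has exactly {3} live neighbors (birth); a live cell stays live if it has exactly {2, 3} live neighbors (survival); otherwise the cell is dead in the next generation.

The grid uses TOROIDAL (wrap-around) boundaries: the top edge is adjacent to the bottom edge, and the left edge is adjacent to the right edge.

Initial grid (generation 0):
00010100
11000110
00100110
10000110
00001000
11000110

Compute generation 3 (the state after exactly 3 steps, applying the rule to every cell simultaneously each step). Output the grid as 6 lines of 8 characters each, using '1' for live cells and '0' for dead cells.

Simulating step by step:
Generation 0 (given above): 17 live cells
Generation 1: 14 live cells
00100000
01100001
10001000
00001011
11001000
00000110
Generation 2: 20 live cells
01100010
11110000
11010110
01011001
10001000
01000100
Generation 3: 21 live cells
(generation 3 grid is the final answer)

Answer: 00010000
00011110
00000110
01010011
11111100
11100100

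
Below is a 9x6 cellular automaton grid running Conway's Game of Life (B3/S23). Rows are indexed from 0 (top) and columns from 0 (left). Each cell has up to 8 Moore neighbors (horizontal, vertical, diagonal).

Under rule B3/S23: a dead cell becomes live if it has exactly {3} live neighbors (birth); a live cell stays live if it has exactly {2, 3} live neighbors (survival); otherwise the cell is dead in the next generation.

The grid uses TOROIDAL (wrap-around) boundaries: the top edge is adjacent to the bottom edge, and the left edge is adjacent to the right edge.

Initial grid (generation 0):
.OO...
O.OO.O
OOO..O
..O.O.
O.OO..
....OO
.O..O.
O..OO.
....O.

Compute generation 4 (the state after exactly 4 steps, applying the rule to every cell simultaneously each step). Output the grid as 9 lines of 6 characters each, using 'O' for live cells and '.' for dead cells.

Simulating step by step:
Generation 0 (given above): 23 live cells
Generation 1: 23 live cells
OOO.OO
...OOO
......
....O.
.OO...
OOO.OO
O.....
...OO.
.OO.OO
Generation 2: 17 live cells
......
.OOO..
...O.O
......
..O.O.
..OO.O
O.O...
OOOOO.
......
Generation 3: 21 live cells
..O...
..OOO.
...OO.
...OO.
..O.O.
..O.OO
O.....
O.OO.O
.OOO..
Generation 4: 18 live cells
(generation 4 grid is the final answer)

Answer: ....O.
..O.O.
.....O
..O..O
..O...
.O..OO
O.O...
O..OOO
O...O.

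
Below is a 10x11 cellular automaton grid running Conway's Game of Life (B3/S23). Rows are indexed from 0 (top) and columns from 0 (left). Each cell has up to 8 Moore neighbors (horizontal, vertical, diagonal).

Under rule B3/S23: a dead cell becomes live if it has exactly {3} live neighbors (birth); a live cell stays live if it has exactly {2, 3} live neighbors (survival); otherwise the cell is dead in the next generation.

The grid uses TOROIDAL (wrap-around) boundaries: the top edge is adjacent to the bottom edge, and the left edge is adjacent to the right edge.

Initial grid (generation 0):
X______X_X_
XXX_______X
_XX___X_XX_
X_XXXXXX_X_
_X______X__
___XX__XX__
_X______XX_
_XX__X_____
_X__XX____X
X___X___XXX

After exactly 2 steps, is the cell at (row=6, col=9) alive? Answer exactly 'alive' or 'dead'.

Simulating step by step:
Generation 0 (given above): 41 live cells
Generation 1: 38 live cells
___________
__X____X___
____X_X_XX_
X__XXXX__XX
_X_______X_
__X____X___
_X_XX__XXX_
_XX_XX___X_
_XXXXX____X
_X__XX__X__
Generation 2: 39 live cells
___________
_______XX__
____X_X_XX_
X__XX_XX___
XXXXXXX_XX_
_XXX___X_X_
_X__XXXX_X_
______X__XX
______X__X_
XX___X_____

Cell (6,9) at generation 2: 1 -> alive

Answer: alive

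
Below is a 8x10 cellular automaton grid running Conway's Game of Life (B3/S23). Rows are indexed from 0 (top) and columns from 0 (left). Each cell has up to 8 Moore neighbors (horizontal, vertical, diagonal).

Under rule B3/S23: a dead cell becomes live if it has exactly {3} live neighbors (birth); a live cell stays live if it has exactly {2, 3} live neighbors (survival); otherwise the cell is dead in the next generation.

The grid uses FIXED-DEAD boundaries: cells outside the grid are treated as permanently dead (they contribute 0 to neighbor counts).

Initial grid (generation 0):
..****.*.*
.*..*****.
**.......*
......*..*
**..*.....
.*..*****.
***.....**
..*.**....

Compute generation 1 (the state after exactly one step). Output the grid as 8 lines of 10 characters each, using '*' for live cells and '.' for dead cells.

Simulating step by step:
Generation 0 (given above): 34 live cells
Generation 1: 27 live cells
(generation 1 grid is the final answer)

Answer: ..**...*..
**.....*.*
**.......*
..........
**..*...*.
...*******
*.*.....**
..**......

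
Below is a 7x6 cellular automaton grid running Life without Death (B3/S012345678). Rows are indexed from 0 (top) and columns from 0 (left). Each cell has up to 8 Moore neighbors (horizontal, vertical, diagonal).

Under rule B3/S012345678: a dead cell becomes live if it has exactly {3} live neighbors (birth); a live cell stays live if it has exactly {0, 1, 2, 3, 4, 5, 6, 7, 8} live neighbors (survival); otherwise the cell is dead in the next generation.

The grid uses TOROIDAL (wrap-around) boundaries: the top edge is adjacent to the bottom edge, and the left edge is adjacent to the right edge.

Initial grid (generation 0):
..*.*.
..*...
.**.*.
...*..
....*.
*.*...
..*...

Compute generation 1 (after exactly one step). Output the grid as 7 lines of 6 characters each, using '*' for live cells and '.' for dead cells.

Simulating step by step:
Generation 0 (given above): 11 live cells
Generation 1: 17 live cells
(generation 1 grid is the final answer)

Answer: .**.*.
..*...
.**.*.
..***.
...**.
****..
..*...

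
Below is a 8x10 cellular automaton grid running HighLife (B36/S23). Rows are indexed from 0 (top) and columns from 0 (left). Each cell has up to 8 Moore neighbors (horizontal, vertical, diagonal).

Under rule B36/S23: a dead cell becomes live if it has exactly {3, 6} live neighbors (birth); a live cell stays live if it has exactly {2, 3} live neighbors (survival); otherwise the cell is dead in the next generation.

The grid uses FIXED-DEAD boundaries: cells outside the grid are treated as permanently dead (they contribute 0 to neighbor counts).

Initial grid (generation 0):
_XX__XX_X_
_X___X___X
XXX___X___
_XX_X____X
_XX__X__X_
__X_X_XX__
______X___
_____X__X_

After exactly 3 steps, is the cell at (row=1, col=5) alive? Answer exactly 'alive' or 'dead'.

Simulating step by step:
Generation 0 (given above): 27 live cells
Generation 1: 21 live cells
_XX__XX___
_____X_X__
X__X_X____
_____X____
____XXXXX_
_XXX__XX__
______X___
__________
Generation 2: 18 live cells
_____XX___
_XX__X____
_____X____
_______X__
__XXX___X_
__XXX___X_
__X___XX__
__________
Generation 3: 17 live cells
_____XX___
____XX____
______X___
___XX_____
__X_X__XX_
_X__XX__X_
__X____X__
__________

Cell (1,5) at generation 3: 1 -> alive

Answer: alive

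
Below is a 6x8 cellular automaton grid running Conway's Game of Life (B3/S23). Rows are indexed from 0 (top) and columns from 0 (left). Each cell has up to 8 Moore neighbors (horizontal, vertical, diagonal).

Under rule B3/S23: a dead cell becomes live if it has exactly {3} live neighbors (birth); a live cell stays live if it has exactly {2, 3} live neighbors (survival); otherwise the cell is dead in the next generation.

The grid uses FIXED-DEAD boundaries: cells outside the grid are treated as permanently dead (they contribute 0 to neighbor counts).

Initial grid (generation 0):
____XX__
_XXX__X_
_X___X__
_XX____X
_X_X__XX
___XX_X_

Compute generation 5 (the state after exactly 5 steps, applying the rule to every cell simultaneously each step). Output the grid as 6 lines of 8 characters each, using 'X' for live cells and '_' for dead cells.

Simulating step by step:
Generation 0 (given above): 18 live cells
Generation 1: 26 live cells
__XXXX__
_XXX__X_
X__X__X_
XX_____X
_X_XXXXX
__XXXXXX
Generation 2: 17 live cells
_X__XX__
_X____X_
X__X__XX
XX_X___X
XX______
__X____X
Generation 3: 14 live cells
_____X__
XXX_X_XX
X_____XX
______XX
X_______
_X______
Generation 4: 9 live cells
_X___XX_
XX_____X
X_______
______XX
________
________
Generation 5: 10 live cells
(generation 5 grid is the final answer)

Answer: XX____X_
XX____X_
XX____XX
________
________
________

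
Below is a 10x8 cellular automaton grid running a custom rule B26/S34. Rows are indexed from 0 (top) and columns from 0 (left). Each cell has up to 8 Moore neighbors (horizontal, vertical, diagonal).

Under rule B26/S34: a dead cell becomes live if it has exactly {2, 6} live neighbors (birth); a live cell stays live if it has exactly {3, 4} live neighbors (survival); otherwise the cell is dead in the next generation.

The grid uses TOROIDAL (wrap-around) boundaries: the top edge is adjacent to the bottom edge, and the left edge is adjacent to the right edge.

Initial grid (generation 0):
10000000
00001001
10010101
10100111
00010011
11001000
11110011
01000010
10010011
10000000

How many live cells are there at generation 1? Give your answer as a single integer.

Simulating step by step:
Generation 0 (given above): 31 live cells
Generation 1: 27 live cells
01000000
01010101
10100110
10000100
00000010
01000001
00101001
11001010
10100101
10000010
Population at generation 1: 27

Answer: 27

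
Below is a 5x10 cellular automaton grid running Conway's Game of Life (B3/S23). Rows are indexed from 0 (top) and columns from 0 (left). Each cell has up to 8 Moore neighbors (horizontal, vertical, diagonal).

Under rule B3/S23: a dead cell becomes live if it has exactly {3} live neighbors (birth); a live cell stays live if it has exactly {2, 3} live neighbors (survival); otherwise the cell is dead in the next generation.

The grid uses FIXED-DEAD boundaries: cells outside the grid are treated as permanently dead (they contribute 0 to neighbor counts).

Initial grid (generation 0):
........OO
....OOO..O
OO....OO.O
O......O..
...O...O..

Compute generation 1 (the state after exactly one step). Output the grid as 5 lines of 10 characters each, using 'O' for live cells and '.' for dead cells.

Answer: .....O..OO
.....OO..O
OO.....O..
OO.....O..
..........

Derivation:
Simulating step by step:
Generation 0 (given above): 15 live cells
Generation 1: 12 live cells
(generation 1 grid is the final answer)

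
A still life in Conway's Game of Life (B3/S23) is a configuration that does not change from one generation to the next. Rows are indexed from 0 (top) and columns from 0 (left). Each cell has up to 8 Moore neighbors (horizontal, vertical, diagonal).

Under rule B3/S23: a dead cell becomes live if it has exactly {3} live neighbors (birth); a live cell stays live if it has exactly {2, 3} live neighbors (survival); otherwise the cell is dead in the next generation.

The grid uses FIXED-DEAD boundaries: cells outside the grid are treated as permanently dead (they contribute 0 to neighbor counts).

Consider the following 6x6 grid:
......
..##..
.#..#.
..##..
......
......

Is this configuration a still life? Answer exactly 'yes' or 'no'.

Compute generation 1 and compare to generation 0 (given above):
Generation 1:
......
..##..
.#..#.
..##..
......
......
The grids are IDENTICAL -> still life.

Answer: yes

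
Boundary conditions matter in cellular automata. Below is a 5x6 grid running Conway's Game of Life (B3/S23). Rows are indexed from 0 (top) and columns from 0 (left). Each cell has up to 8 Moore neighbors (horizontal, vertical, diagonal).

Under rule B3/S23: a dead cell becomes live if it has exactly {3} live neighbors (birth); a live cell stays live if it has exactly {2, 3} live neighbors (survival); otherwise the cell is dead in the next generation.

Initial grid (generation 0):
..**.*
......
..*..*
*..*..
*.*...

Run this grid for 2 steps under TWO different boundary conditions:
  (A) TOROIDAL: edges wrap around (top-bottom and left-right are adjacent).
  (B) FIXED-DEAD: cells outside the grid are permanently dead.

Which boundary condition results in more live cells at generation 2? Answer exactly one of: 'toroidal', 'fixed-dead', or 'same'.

Answer: toroidal

Derivation:
Under TOROIDAL boundary, generation 2:
*.....
.*..*.
.*...*
*.**..
......
Population = 8

Under FIXED-DEAD boundary, generation 2:
...*..
...*..
....*.
..*...
..*...
Population = 5

Comparison: toroidal=8, fixed-dead=5 -> toroidal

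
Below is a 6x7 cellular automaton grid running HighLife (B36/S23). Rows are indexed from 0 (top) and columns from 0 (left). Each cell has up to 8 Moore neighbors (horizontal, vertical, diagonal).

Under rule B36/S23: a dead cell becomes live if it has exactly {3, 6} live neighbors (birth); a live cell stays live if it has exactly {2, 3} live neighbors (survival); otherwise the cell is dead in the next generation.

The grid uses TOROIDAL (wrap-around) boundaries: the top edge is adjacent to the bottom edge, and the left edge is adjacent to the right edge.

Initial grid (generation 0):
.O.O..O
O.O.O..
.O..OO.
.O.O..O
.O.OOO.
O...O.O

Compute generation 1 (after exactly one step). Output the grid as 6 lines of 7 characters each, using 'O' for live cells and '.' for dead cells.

Simulating step by step:
Generation 0 (given above): 19 live cells
Generation 1: 21 live cells
(generation 1 grid is the final answer)

Answer: .OOOO.O
O.O.O.O
.O..OOO
.O.OO.O
.O.O...
.O....O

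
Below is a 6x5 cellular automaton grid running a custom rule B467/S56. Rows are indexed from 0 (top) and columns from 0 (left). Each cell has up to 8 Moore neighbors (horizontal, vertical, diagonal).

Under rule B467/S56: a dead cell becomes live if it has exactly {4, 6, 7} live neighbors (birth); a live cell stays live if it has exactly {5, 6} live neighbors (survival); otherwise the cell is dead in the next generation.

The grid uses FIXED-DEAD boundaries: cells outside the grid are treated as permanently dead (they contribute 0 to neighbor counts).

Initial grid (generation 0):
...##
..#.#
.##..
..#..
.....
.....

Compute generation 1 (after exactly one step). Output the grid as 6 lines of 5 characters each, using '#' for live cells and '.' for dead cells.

Answer: .....
.....
...#.
.....
.....
.....

Derivation:
Simulating step by step:
Generation 0 (given above): 7 live cells
Generation 1: 1 live cells
(generation 1 grid is the final answer)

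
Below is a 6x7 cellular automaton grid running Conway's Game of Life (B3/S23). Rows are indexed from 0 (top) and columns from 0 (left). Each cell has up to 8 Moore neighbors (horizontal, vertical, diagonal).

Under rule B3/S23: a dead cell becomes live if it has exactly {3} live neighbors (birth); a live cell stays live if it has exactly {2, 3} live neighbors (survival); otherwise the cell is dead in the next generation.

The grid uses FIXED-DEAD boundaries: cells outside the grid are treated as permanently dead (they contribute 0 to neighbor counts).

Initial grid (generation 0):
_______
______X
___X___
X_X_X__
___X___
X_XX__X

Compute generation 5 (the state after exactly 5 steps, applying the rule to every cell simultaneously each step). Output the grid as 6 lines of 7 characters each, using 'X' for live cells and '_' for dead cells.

Answer: _______
_______
_______
_______
_______
_______

Derivation:
Simulating step by step:
Generation 0 (given above): 10 live cells
Generation 1: 6 live cells
_______
_______
___X___
__X_X__
____X__
__XX___
Generation 2: 5 live cells
_______
_______
___X___
____X__
__X_X__
___X___
Generation 3: 3 live cells
_______
_______
_______
____X__
____X__
___X___
Generation 4: 2 live cells
_______
_______
_______
_______
___XX__
_______
Generation 5: 0 live cells
(generation 5 grid is the final answer)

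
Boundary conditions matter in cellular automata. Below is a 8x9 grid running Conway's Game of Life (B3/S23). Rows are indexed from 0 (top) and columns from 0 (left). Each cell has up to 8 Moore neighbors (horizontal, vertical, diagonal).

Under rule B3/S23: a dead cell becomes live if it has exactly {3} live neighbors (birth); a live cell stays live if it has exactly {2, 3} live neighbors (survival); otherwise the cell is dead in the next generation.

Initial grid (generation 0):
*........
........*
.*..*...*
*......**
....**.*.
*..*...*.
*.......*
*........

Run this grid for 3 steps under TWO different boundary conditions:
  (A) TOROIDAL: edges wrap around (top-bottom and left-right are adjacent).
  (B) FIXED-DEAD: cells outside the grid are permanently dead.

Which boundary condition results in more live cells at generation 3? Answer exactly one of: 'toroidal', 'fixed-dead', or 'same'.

Under TOROIDAL boundary, generation 3:
........*
......*..
*...*....
*..*.....
**.*.....
**..***.*
......*..
.........
Population = 16

Under FIXED-DEAD boundary, generation 3:
.........
.........
....*.*..
...*..*..
...*....*
....*****
.......**
.........
Population = 13

Comparison: toroidal=16, fixed-dead=13 -> toroidal

Answer: toroidal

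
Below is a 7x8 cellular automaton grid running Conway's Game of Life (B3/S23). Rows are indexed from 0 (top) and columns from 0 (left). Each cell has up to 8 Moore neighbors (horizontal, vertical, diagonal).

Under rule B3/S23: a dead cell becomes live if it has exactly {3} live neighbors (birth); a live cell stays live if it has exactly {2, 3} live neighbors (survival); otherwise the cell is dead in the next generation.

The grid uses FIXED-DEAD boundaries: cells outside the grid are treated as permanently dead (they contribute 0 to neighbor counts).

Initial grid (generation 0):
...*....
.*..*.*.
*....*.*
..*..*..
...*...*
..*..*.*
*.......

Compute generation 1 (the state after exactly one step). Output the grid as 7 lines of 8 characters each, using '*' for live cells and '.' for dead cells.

Answer: ........
....***.
.*..**..
....*...
..***...
......*.
........

Derivation:
Simulating step by step:
Generation 0 (given above): 15 live cells
Generation 1: 11 live cells
(generation 1 grid is the final answer)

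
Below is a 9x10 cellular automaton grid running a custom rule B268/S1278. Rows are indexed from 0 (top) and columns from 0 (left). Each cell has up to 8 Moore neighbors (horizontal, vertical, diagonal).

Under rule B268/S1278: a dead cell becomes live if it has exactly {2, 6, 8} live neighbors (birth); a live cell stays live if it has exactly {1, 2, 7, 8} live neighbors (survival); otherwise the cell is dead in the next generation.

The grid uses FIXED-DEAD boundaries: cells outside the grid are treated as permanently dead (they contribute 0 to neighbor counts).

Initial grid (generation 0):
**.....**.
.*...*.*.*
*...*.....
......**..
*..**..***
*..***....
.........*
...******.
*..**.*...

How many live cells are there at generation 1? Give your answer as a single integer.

Answer: 35

Derivation:
Simulating step by step:
Generation 0 (given above): 33 live cells
Generation 1: 35 live cells
***....*.*
..*.**.*.*
**..*.....
**....*..*
***......*
***..***..
..*.*....*
..*.....**
..*.....*.
Population at generation 1: 35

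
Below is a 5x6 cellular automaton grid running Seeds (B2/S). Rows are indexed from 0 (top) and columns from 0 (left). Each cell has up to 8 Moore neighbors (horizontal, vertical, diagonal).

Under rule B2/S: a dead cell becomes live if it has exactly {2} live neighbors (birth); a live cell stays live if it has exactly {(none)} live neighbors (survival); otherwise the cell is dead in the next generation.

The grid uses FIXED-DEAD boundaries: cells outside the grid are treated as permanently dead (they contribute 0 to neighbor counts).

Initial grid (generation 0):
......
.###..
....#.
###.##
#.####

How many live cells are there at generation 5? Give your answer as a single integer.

Answer: 7

Derivation:
Simulating step by step:
Generation 0 (given above): 14 live cells
Generation 1: 3 live cells
.#.#..
....#.
......
......
......
Generation 2: 4 live cells
..#.#.
..##..
......
......
......
Generation 3: 5 live cells
.#....
.#..#.
..##..
......
......
Generation 4: 7 live cells
#.#...
#.....
.#..#.
..##..
......
Generation 5: 7 live cells
......
..##..
#.....
.#..#.
..##..
Population at generation 5: 7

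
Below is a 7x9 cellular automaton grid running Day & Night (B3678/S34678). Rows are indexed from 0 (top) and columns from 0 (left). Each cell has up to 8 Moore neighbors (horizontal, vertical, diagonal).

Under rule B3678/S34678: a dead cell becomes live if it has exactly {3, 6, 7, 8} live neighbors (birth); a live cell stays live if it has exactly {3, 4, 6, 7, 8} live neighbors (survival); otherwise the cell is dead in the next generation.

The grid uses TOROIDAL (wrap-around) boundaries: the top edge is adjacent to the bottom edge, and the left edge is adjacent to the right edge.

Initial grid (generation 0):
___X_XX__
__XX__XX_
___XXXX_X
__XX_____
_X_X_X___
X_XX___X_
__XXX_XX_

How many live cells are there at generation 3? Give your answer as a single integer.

Simulating step by step:
Generation 0 (given above): 26 live cells
Generation 1: 24 live cells
_____X___
__XXXX_X_
____XXX__
__XXX_X__
_XXX_____
_____X__X
_XX_X_XXX
Generation 2: 20 live cells
_X___X__X
___X_____
___XXXXX_
_XX_X____
__XX_X___
____X_X__
X_____XX_
Generation 3: 20 live cells
X_____XX_
__X____X_
___XXX___
__XX_____
_XXX_X___
___X__XX_
______XXX
Population at generation 3: 20

Answer: 20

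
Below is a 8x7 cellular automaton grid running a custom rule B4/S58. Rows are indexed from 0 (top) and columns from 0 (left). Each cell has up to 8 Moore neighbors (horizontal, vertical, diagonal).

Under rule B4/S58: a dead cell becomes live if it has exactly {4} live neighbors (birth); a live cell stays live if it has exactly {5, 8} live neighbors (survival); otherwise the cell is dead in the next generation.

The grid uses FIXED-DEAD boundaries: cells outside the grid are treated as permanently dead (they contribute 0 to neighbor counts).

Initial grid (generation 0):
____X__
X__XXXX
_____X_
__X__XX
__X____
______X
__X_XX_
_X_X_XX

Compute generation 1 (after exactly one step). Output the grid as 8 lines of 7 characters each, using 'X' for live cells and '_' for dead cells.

Answer: _____X_
_______
_____X_
_______
_______
_______
______X
____X__

Derivation:
Simulating step by step:
Generation 0 (given above): 19 live cells
Generation 1: 4 live cells
(generation 1 grid is the final answer)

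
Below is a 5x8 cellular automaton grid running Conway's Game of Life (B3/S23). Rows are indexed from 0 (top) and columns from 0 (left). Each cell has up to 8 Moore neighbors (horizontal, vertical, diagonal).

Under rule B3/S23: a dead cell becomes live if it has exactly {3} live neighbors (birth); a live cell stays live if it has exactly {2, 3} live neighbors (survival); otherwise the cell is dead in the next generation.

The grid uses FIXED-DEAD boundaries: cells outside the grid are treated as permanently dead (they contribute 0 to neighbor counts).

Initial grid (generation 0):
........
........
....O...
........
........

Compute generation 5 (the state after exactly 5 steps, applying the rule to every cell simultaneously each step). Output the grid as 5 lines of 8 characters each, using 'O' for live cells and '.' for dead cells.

Answer: ........
........
........
........
........

Derivation:
Simulating step by step:
Generation 0 (given above): 1 live cells
Generation 1: 0 live cells
........
........
........
........
........
Generation 2: 0 live cells
........
........
........
........
........
Generation 3: 0 live cells
........
........
........
........
........
Generation 4: 0 live cells
........
........
........
........
........
Generation 5: 0 live cells
(generation 5 grid is the final answer)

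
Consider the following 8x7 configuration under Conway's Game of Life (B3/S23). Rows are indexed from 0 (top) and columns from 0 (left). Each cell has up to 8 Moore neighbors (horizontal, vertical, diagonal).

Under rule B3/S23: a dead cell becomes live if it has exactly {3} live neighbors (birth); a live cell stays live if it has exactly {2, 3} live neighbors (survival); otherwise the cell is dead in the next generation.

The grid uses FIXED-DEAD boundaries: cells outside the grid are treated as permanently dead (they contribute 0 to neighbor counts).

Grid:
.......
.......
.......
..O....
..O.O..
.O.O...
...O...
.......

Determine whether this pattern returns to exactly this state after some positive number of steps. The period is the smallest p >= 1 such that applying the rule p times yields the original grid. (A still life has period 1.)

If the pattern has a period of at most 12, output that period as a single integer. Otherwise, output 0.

Simulating and comparing each generation to the original:
Gen 0 (original, given above): 6 live cells
Gen 1: 6 live cells, differs from original
Gen 2: 6 live cells, MATCHES original -> period = 2

Answer: 2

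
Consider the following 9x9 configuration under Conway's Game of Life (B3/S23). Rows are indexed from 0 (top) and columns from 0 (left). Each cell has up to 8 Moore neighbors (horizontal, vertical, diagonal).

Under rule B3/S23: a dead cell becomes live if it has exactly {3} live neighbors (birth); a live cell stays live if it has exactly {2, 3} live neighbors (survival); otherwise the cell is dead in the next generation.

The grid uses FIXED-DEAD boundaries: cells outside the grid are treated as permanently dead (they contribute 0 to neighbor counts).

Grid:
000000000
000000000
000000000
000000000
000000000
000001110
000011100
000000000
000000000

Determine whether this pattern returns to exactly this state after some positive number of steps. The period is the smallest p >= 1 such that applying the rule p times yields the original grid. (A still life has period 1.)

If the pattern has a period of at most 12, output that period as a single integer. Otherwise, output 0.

Simulating and comparing each generation to the original:
Gen 0 (original, given above): 6 live cells
Gen 1: 6 live cells, differs from original
Gen 2: 6 live cells, MATCHES original -> period = 2

Answer: 2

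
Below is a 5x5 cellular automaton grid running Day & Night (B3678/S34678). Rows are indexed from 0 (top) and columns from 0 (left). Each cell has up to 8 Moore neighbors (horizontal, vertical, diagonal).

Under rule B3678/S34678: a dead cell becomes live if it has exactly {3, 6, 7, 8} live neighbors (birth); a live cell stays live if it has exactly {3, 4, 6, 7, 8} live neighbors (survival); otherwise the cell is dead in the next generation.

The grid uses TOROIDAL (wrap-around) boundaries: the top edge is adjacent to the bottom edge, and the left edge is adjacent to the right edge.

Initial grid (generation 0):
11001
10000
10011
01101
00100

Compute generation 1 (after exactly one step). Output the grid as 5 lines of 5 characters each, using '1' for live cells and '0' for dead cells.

Simulating step by step:
Generation 0 (given above): 11 live cells
Generation 1: 13 live cells
(generation 1 grid is the final answer)

Answer: 11000
00011
10111
01101
00101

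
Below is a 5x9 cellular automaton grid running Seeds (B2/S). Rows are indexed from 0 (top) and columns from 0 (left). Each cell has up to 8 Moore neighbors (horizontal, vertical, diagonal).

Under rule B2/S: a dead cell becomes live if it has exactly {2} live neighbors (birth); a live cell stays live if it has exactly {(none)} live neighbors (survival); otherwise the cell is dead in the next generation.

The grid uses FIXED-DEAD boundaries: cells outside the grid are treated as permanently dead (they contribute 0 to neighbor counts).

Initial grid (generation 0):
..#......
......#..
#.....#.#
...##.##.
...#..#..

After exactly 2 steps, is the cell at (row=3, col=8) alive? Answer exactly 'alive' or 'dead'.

Answer: dead

Derivation:
Simulating step by step:
Generation 0 (given above): 11 live cells
Generation 1: 7 live cells
.........
.#...#...
...##....
..#.....#
..#......
Generation 2: 8 live cells
.........
..##.....
.#...#...
.#..#....
.#.#.....

Cell (3,8) at generation 2: 0 -> dead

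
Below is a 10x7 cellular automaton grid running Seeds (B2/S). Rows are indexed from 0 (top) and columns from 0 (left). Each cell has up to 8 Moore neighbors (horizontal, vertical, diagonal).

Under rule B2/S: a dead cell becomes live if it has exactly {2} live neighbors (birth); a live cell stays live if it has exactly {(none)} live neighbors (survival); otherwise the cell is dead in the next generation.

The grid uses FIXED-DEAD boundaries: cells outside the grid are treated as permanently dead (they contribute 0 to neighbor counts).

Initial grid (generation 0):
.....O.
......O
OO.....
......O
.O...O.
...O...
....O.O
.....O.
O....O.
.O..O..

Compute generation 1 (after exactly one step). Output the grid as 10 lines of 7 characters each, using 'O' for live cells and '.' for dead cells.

Answer: ......O
OO...O.
.....OO
..O..O.
..O.O.O
..O...O
...O...
.......
.O....O
O....O.

Derivation:
Simulating step by step:
Generation 0 (given above): 15 live cells
Generation 1: 18 live cells
(generation 1 grid is the final answer)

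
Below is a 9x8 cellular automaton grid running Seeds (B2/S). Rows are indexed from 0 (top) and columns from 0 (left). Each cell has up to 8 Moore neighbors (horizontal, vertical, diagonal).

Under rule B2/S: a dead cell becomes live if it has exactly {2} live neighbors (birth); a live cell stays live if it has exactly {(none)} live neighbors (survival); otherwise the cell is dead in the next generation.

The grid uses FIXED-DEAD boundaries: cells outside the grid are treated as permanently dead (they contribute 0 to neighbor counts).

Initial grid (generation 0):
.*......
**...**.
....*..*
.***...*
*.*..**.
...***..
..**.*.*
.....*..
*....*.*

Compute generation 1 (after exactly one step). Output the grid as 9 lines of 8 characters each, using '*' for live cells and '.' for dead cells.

Answer: ..*..**.
..*.*..*
........
*.......
.......*
.......*
........
.***...*
....*...

Derivation:
Simulating step by step:
Generation 0 (given above): 26 live cells
Generation 1: 14 live cells
(generation 1 grid is the final answer)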